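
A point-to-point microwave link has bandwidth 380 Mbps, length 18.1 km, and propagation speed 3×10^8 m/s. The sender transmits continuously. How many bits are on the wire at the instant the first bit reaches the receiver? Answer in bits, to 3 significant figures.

Propagation delay = 18100 / 300000000 = 6.03333e-05 s.
BDP = R × t_prop = 380000000 × 6.03333e-05 = 22926.7 bits.

22900 bits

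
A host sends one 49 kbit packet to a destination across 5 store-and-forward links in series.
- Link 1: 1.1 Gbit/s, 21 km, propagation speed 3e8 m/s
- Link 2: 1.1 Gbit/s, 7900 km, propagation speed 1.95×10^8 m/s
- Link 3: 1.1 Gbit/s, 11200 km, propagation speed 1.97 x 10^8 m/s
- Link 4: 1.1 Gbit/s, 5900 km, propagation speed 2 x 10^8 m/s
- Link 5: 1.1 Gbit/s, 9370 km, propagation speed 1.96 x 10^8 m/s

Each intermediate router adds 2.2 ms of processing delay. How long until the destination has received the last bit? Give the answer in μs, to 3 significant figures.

184000 μs

L = 49000 bits.
Transmission delay per hop = L/R = 49000/1100000000 = 44.5455 μs; 5 hops → 222.727 μs.
Propagation delays (d/s per hop): 70, 40512.8, 56852.8, 29500, 47806.1 μs; sum = 174742 μs.
Processing at 4 router(s): 4 × 2.2 ms = 8800 μs.
End-to-end = 184000 μs.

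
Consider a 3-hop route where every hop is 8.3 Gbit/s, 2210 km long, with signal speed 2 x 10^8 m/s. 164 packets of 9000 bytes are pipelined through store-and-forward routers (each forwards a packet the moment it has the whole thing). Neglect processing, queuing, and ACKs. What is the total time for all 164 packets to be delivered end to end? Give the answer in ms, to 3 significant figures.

Per-hop transmission t_tx = L/R = 72000/8.3e+09 = 0.0086747 ms.
Per-hop propagation t_prop = 2210000/200000000 = 11.05 ms.
Pipeline fill: first packet needs 3·t_tx to clear all hops; remaining 163 packets each add one t_tx.
Total = (3+164-1)·t_tx + 3·t_prop = 166·0.0086747 + 3·11.05 = 34.6 ms.

34.6 ms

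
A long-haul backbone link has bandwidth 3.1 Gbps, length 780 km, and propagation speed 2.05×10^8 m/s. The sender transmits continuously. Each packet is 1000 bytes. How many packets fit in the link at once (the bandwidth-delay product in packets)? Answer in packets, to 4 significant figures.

1474 packets

Propagation delay = 780000 / 2.05e+08 = 0.00380488 s.
BDP = R × t_prop = 3100000000 × 0.00380488 = 11795100 bits.
In packets of 8000 bits: 1474 packets.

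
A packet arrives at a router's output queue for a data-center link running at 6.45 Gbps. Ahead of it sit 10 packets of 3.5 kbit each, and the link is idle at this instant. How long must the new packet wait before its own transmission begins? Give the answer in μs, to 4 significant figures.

5.426 μs

Each queued packet: L/R = 3500/6450000000 = 0.542636 μs.
10 queued → 5.42636 μs.
Queuing delay = 5.426 μs.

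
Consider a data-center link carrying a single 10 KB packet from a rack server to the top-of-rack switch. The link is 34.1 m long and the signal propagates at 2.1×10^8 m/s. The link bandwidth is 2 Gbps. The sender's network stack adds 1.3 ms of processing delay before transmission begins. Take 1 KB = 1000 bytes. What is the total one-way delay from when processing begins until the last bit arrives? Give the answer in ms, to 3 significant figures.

L = 80000 bits.
Transmission delay = L/R = 80000 / 2000000000 = 0.04 ms.
Propagation delay = d/s = 34.1 m / 210000000 m/s = 0.000162381 ms.
Plus processing delay 1.3 ms = 1.3 ms.
Total = 1.34 ms.

1.34 ms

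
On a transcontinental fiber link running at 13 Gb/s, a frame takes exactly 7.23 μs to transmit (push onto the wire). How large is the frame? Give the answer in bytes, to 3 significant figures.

11700 bytes

L = R × t_tx = 13000000000 b/s × 7.23e-06 s = 93990 bits.
In bytes: 93990 / 8 = 11700 bytes.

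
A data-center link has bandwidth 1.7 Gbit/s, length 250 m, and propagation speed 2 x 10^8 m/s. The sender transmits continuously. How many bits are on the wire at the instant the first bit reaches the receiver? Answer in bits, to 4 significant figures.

Propagation delay = 250 / 200000000 = 1.25e-06 s.
BDP = R × t_prop = 1700000000 × 1.25e-06 = 2125 bits.

2125 bits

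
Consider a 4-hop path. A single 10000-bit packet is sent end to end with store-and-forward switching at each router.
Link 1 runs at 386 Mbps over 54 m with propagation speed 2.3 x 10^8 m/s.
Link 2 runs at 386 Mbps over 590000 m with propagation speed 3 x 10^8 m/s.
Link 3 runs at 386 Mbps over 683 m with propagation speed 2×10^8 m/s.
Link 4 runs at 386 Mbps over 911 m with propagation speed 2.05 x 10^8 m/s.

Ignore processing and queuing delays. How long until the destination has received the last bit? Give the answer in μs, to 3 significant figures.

2080 μs

Transmission delay per hop = L/R = 10000/386000000 = 25.9067 μs; 4 hops → 103.627 μs.
Propagation delays (d/s per hop): 0.234783, 1966.67, 3.415, 4.4439 μs; sum = 1974.76 μs.
End-to-end = 2080 μs.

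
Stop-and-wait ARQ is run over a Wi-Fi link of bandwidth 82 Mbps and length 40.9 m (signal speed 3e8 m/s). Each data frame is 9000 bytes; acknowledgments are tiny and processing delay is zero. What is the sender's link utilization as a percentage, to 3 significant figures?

100 %

t_tx = L/R = 72000/82000000 = 0.000878049 s.
t_prop = 40.9/300000000 = 1.36333e-07 s; RTT = 2.72667e-07 s.
Cycle = t_tx + RTT = 0.000878321 s.
Utilization = t_tx / cycle = 0.000878049/0.000878321 = 100 %.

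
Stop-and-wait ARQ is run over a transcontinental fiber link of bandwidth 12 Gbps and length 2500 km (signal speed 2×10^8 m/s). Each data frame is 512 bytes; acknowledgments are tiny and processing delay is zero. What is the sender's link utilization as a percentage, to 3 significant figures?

t_tx = L/R = 4096/12000000000 = 3.41333e-07 s.
t_prop = 2500000/200000000 = 0.0125 s; RTT = 0.025 s.
Cycle = t_tx + RTT = 0.0250003 s.
Utilization = t_tx / cycle = 3.41333e-07/0.0250003 = 0.00137 %.

0.00137 %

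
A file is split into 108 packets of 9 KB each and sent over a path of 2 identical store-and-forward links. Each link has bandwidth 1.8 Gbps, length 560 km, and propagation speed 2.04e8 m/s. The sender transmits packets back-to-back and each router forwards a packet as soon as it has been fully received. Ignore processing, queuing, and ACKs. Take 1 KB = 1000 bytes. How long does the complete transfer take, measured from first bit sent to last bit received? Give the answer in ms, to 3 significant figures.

Per-hop transmission t_tx = L/R = 72000/1800000000 = 0.04 ms.
Per-hop propagation t_prop = 560000/204000000 = 2.7451 ms.
Pipeline fill: first packet needs 2·t_tx to clear all hops; remaining 107 packets each add one t_tx.
Total = (2+108-1)·t_tx + 2·t_prop = 109·0.04 + 2·2.7451 = 9.85 ms.

9.85 ms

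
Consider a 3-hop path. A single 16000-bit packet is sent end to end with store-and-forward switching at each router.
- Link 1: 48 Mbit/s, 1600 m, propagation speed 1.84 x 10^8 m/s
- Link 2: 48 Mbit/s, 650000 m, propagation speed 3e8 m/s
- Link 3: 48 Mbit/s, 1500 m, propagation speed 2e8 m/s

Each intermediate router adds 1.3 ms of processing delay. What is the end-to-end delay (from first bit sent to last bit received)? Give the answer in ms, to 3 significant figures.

5.78 ms

Transmission delay per hop = L/R = 16000/48000000 = 0.333333 ms; 3 hops → 1 ms.
Propagation delays (d/s per hop): 0.00869565, 2.16667, 0.0075 ms; sum = 2.18286 ms.
Processing at 2 router(s): 2 × 1.3 ms = 2.6 ms.
End-to-end = 5.78 ms.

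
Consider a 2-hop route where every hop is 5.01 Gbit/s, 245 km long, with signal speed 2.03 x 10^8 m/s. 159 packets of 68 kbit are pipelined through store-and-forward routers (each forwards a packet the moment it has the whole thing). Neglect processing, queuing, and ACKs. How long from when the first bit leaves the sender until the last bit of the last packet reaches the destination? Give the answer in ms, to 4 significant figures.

4.585 ms

Per-hop transmission t_tx = L/R = 68000/5010000000 = 0.0135729 ms.
Per-hop propagation t_prop = 245000/2.03e+08 = 1.2069 ms.
Pipeline fill: first packet needs 2·t_tx to clear all hops; remaining 158 packets each add one t_tx.
Total = (2+159-1)·t_tx + 2·t_prop = 160·0.0135729 + 2·1.2069 = 4.585 ms.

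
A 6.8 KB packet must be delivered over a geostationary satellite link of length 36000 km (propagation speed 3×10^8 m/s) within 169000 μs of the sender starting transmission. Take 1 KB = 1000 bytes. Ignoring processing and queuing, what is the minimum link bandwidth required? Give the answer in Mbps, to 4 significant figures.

L = 54400 bits.
Propagation delay = 36000000 / 300000000 = 120000 μs.
Transmission budget = 169000 − 120000 = 49000 μs.
R ≥ L / t_tx = 54400 bits / 0.049 s = 1.110 Mbps.

1.110 Mbps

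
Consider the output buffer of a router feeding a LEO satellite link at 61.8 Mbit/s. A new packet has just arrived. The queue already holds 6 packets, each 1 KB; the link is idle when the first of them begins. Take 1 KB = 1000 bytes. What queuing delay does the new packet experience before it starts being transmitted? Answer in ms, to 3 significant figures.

0.777 ms

Each queued packet: L/R = 8000/61800000 = 0.12945 ms.
6 queued → 0.776699 ms.
Queuing delay = 0.777 ms.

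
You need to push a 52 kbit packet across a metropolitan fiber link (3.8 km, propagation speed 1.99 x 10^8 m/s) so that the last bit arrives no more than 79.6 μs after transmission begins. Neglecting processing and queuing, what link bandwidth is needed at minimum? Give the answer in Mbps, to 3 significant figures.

Propagation delay = 3800 / 199000000 = 19.0955 μs.
Transmission budget = 79.6 − 19.0955 = 60.5045 μs.
R ≥ L / t_tx = 52000 bits / 6.05045e-05 s = 859 Mbps.

859 Mbps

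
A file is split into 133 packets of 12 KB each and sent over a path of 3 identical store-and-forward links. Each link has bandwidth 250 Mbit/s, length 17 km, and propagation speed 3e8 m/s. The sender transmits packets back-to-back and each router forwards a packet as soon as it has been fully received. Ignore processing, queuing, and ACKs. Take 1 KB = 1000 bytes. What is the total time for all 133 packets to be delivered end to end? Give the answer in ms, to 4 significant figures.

Per-hop transmission t_tx = L/R = 96000/250000000 = 0.384 ms.
Per-hop propagation t_prop = 17000/300000000 = 0.0566667 ms.
Pipeline fill: first packet needs 3·t_tx to clear all hops; remaining 132 packets each add one t_tx.
Total = (3+133-1)·t_tx + 3·t_prop = 135·0.384 + 3·0.0566667 = 52.01 ms.

52.01 ms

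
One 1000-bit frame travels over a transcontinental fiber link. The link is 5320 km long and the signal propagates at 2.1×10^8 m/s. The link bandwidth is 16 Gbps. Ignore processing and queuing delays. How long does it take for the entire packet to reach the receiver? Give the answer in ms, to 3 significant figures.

Transmission delay = L/R = 1000 / 16000000000 = 6.25e-05 ms.
Propagation delay = d/s = 5320000 m / 210000000 m/s = 25.3333 ms.
Total = 25.3 ms.

25.3 ms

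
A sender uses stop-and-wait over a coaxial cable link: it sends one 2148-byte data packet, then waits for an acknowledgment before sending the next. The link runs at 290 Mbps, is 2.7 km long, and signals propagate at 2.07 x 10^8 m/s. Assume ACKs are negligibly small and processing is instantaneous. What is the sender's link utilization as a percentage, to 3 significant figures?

t_tx = L/R = 17184/290000000 = 5.92552e-05 s.
t_prop = 2700/2.07e+08 = 1.30435e-05 s; RTT = 2.6087e-05 s.
Cycle = t_tx + RTT = 8.53421e-05 s.
Utilization = t_tx / cycle = 5.92552e-05/8.53421e-05 = 69.4 %.

69.4 %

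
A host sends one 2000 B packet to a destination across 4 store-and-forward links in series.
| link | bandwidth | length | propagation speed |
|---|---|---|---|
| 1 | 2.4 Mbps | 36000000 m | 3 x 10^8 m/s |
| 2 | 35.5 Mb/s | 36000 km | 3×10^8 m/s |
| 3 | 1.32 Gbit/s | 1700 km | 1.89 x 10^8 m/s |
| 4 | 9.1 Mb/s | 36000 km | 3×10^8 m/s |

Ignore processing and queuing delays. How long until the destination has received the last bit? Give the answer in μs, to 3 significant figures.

L = 2000 × 8 = 16000 bits.
Transmission delays (L/R per hop): 6666.67, 450.704, 12.1212, 1758.24 μs; sum = 8887.73 μs.
Propagation delays (d/s per hop): 120000, 120000, 8994.71, 120000 μs; sum = 368995 μs.
End-to-end = 378000 μs.

378000 μs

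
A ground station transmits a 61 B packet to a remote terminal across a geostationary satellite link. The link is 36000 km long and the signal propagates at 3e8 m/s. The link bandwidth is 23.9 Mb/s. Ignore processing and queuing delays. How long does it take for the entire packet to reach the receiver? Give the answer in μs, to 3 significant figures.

L = 61 × 8 = 488 bits.
Transmission delay = L/R = 488 / 23900000 = 20.4184 μs.
Propagation delay = d/s = 36000000 m / 300000000 m/s = 120000 μs.
Total = 120000 μs.

120000 μs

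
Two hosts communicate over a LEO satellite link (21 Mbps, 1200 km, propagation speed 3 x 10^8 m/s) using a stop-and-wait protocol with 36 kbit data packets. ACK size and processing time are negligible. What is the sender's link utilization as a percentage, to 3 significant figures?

17.6 %

t_tx = L/R = 36000/21000000 = 0.00171429 s.
t_prop = 1200000/300000000 = 0.004 s; RTT = 0.008 s.
Cycle = t_tx + RTT = 0.00971429 s.
Utilization = t_tx / cycle = 0.00171429/0.00971429 = 17.6 %.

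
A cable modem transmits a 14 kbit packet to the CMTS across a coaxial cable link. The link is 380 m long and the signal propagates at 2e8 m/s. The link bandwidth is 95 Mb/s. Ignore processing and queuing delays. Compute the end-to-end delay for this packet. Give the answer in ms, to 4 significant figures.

0.1493 ms

L = 14000 bits.
Transmission delay = L/R = 14000 / 95000000 = 0.147368 ms.
Propagation delay = d/s = 380 m / 200000000 m/s = 0.0019 ms.
Total = 0.1493 ms.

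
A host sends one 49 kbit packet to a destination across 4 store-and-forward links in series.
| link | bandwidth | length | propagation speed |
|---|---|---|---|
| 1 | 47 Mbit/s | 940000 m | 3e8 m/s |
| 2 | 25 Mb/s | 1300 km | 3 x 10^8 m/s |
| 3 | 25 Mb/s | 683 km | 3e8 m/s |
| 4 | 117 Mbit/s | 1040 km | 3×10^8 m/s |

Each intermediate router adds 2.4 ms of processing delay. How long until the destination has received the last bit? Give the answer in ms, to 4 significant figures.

25.79 ms

L = 49000 bits.
Transmission delays (L/R per hop): 1.04255, 1.96, 1.96, 0.418803 ms; sum = 5.38136 ms.
Propagation delays (d/s per hop): 3.13333, 4.33333, 2.27667, 3.46667 ms; sum = 13.21 ms.
Processing at 3 router(s): 3 × 2.4 ms = 7.2 ms.
End-to-end = 25.79 ms.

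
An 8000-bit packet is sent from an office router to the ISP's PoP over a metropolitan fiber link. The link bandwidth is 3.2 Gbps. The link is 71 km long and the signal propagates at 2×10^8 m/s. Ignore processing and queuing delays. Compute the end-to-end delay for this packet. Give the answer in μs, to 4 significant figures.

Transmission delay = L/R = 8000 / 3200000000 = 2.5 μs.
Propagation delay = d/s = 71000 m / 200000000 m/s = 355 μs.
Total = 357.5 μs.

357.5 μs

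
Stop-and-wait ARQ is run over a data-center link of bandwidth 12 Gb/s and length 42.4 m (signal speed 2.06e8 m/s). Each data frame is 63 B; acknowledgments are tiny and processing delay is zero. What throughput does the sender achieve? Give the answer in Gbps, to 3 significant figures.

1.11 Gbps

t_tx = L/R = 504/12000000000 = 4.2e-08 s.
t_prop = 42.4/206000000 = 2.05825e-07 s; RTT = 4.1165e-07 s.
Cycle = t_tx + RTT = 4.5365e-07 s.
Throughput = L / cycle = 504 / 4.5365e-07 = 1.11 Gbps.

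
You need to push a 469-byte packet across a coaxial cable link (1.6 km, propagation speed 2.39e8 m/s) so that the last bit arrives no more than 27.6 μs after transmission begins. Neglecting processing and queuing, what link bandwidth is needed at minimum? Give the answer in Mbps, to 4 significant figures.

179.5 Mbps

L = 3752 bits.
Propagation delay = 1600 / 239000000 = 6.69456 μs.
Transmission budget = 27.6 − 6.69456 = 20.9054 μs.
R ≥ L / t_tx = 3752 bits / 2.09054e-05 s = 179.5 Mbps.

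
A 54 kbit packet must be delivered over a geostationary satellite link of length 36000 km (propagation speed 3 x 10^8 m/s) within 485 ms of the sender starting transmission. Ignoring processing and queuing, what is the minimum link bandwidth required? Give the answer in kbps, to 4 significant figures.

Propagation delay = 36000000 / 300000000 = 120 ms.
Transmission budget = 485 − 120 = 365 ms.
R ≥ L / t_tx = 54000 bits / 0.365 s = 147.9 kbps.

147.9 kbps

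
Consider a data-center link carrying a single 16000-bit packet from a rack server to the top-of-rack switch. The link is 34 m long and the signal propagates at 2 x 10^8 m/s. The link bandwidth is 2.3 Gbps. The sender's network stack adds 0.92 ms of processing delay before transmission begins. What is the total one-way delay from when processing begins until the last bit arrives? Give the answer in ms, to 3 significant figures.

0.927 ms

Transmission delay = L/R = 16000 / 2300000000 = 0.00695652 ms.
Propagation delay = d/s = 34 m / 200000000 m/s = 0.00017 ms.
Plus processing delay 0.92 ms = 0.92 ms.
Total = 0.927 ms.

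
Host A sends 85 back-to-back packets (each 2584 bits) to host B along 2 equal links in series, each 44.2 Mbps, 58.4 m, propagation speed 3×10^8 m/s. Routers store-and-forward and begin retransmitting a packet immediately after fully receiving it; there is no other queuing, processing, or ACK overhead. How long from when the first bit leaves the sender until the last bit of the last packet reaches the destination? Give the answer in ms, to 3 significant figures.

Per-hop transmission t_tx = L/R = 2584/44200000 = 0.0584615 ms.
Per-hop propagation t_prop = 58.4/300000000 = 0.000194667 ms.
Pipeline fill: first packet needs 2·t_tx to clear all hops; remaining 84 packets each add one t_tx.
Total = (2+85-1)·t_tx + 2·t_prop = 86·0.0584615 + 2·0.000194667 = 5.03 ms.

5.03 ms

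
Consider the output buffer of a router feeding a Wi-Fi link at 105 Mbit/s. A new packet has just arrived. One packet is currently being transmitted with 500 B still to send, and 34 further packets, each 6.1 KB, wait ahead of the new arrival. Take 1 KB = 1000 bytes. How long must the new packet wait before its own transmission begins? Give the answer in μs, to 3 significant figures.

15800 μs

Each queued packet: L/R = 48800/105000000 = 464.762 μs.
34 queued → 15801.9 μs.
Plus remaining 4000 bits of current packet: 38.0952 μs.
Queuing delay = 15800 μs.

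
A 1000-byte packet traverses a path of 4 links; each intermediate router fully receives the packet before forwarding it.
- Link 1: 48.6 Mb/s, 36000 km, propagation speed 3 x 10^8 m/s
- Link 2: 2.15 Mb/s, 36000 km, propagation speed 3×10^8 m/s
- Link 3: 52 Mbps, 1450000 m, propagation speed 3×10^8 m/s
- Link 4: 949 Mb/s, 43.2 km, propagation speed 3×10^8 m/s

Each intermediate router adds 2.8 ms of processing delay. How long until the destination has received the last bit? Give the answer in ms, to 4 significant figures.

L = 1000 × 8 = 8000 bits.
Transmission delays (L/R per hop): 0.164609, 3.72093, 0.153846, 0.00842993 ms; sum = 4.04782 ms.
Propagation delays (d/s per hop): 120, 120, 4.83333, 0.144 ms; sum = 244.977 ms.
Processing at 3 router(s): 3 × 2.8 ms = 8.4 ms.
End-to-end = 257.4 ms.

257.4 ms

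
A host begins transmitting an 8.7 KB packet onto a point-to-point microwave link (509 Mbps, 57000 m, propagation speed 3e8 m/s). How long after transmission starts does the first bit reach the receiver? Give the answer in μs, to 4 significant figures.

First bit experiences only propagation delay: d/s = 57000/300000000 = 190.0 μs.

190.0 μs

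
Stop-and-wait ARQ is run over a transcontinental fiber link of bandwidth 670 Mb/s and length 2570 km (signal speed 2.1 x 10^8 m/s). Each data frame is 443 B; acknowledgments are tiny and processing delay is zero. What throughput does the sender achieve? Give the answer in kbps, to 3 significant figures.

t_tx = L/R = 3544/670000000 = 5.28955e-06 s.
t_prop = 2570000/210000000 = 0.0122381 s; RTT = 0.0244762 s.
Cycle = t_tx + RTT = 0.0244815 s.
Throughput = L / cycle = 3544 / 0.0244815 = 145 kbps.

145 kbps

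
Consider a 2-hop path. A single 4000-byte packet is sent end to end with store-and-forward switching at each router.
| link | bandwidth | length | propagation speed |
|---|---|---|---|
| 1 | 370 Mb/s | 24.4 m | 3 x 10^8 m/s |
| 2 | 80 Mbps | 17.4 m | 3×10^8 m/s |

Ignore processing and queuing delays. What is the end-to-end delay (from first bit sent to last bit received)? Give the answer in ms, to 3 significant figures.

L = 4000 × 8 = 32000 bits.
Transmission delays (L/R per hop): 0.0864865, 0.4 ms; sum = 0.486486 ms.
Propagation delays (d/s per hop): 8.13333e-05, 5.8e-05 ms; sum = 0.000139333 ms.
End-to-end = 0.487 ms.

0.487 ms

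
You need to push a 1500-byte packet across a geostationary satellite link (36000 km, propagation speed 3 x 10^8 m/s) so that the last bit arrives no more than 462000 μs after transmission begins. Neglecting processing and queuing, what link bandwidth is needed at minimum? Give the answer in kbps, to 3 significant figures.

35.1 kbps

L = 12000 bits.
Propagation delay = 36000000 / 300000000 = 120000 μs.
Transmission budget = 462000 − 120000 = 342000 μs.
R ≥ L / t_tx = 12000 bits / 0.342 s = 35.1 kbps.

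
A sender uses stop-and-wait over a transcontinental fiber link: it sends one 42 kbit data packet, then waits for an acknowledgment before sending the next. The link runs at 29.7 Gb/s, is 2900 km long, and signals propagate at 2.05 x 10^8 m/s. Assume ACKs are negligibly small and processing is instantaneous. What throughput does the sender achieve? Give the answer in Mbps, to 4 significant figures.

t_tx = L/R = 42000/29700000000 = 1.41414e-06 s.
t_prop = 2900000/2.05e+08 = 0.0141463 s; RTT = 0.0282927 s.
Cycle = t_tx + RTT = 0.0282941 s.
Throughput = L / cycle = 42000 / 0.0282941 = 1.484 Mbps.

1.484 Mbps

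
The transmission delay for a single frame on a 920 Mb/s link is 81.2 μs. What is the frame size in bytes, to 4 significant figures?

L = R × t_tx = 920000000 b/s × 8.12e-05 s = 74704 bits.
In bytes: 74704 / 8 = 9338 bytes.

9338 bytes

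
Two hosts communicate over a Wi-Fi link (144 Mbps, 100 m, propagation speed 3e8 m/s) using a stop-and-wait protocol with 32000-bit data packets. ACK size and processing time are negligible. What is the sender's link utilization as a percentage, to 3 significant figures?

t_tx = L/R = 32000/144000000 = 0.000222222 s.
t_prop = 100/300000000 = 3.33333e-07 s; RTT = 6.66667e-07 s.
Cycle = t_tx + RTT = 0.000222889 s.
Utilization = t_tx / cycle = 0.000222222/0.000222889 = 99.7 %.

99.7 %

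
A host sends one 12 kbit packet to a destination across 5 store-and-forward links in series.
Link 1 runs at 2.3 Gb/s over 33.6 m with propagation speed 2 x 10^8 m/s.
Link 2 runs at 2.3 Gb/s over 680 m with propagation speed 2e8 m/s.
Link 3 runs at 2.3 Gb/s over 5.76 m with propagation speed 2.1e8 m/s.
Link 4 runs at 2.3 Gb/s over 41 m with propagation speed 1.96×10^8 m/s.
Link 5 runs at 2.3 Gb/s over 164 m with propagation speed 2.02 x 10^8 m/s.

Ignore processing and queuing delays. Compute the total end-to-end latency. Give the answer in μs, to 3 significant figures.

L = 12000 bits.
Transmission delay per hop = L/R = 12000/2300000000 = 5.21739 μs; 5 hops → 26.087 μs.
Propagation delays (d/s per hop): 0.168, 3.4, 0.0274286, 0.209184, 0.811881 μs; sum = 4.61649 μs.
End-to-end = 30.7 μs.

30.7 μs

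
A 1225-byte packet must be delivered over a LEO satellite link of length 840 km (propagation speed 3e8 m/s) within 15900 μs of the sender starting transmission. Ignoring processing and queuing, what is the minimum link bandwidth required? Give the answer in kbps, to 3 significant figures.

748 kbps

L = 9800 bits.
Propagation delay = 840000 / 300000000 = 2800 μs.
Transmission budget = 15900 − 2800 = 13100 μs.
R ≥ L / t_tx = 9800 bits / 0.0131 s = 748 kbps.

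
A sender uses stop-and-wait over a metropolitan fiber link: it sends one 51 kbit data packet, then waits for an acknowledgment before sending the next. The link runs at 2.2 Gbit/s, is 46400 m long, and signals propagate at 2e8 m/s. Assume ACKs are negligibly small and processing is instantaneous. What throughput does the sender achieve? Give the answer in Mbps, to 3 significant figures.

t_tx = L/R = 51000/2200000000 = 2.31818e-05 s.
t_prop = 46400/200000000 = 0.000232 s; RTT = 0.000464 s.
Cycle = t_tx + RTT = 0.000487182 s.
Throughput = L / cycle = 51000 / 0.000487182 = 105 Mbps.

105 Mbps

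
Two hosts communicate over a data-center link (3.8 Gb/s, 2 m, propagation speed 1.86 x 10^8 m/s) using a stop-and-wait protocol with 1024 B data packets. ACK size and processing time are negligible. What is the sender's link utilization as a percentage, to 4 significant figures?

t_tx = L/R = 8192/3800000000 = 2.15579e-06 s.
t_prop = 2/186000000 = 1.07527e-08 s; RTT = 2.15054e-08 s.
Cycle = t_tx + RTT = 2.17729e-06 s.
Utilization = t_tx / cycle = 2.15579e-06/2.17729e-06 = 99.01 %.

99.01 %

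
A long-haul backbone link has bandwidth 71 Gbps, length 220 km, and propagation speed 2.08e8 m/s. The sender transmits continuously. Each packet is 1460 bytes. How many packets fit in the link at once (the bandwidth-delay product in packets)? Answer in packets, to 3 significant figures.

Propagation delay = 220000 / 208000000 = 0.00105769 s.
BDP = R × t_prop = 71000000000 × 0.00105769 = 75096200 bits.
In packets of 11680 bits: 6430 packets.

6430 packets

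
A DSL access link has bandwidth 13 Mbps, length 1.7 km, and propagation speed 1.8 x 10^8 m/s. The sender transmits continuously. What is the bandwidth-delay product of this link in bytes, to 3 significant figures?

15.3 bytes

Propagation delay = 1700 / 180000000 = 9.44444e-06 s.
BDP = R × t_prop = 13000000 × 9.44444e-06 = 122.778 bits.
In bytes: 122.778/8 = 15.3 bytes.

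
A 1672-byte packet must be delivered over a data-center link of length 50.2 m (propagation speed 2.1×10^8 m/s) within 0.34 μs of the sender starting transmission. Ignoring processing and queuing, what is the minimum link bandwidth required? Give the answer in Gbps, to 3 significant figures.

L = 13376 bits.
Propagation delay = 50.2 / 210000000 = 0.239048 μs.
Transmission budget = 0.34 − 0.239048 = 0.100952 μs.
R ≥ L / t_tx = 13376 bits / 1.00952e-07 s = 132 Gbps.

132 Gbps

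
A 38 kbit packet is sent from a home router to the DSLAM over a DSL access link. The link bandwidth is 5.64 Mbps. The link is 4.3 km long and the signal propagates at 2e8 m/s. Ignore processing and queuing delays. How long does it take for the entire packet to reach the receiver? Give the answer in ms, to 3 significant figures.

L = 38000 bits.
Transmission delay = L/R = 38000 / 5640000 = 6.73759 ms.
Propagation delay = d/s = 4300 m / 200000000 m/s = 0.0215 ms.
Total = 6.76 ms.

6.76 ms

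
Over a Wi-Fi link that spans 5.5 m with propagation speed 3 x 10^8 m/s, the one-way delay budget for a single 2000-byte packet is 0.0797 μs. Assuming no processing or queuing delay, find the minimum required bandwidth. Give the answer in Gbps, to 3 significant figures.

L = 16000 bits.
Propagation delay = 5.5 / 300000000 = 0.0183333 μs.
Transmission budget = 0.0797 − 0.0183333 = 0.0613667 μs.
R ≥ L / t_tx = 16000 bits / 6.13667e-08 s = 261 Gbps.

261 Gbps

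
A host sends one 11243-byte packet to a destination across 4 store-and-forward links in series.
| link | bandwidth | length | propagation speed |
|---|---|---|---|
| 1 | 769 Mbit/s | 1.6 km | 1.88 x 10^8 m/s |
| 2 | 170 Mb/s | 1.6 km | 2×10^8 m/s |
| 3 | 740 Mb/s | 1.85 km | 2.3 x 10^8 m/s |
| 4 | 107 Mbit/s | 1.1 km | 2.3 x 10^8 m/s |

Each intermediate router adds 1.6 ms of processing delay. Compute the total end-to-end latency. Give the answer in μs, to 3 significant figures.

L = 11243 × 8 = 89944 bits.
Transmission delays (L/R per hop): 116.962, 529.082, 121.546, 840.598 μs; sum = 1608.19 μs.
Propagation delays (d/s per hop): 8.51064, 8, 8.04348, 4.78261 μs; sum = 29.3367 μs.
Processing at 3 router(s): 3 × 1.6 ms = 4800 μs.
End-to-end = 6440 μs.

6440 μs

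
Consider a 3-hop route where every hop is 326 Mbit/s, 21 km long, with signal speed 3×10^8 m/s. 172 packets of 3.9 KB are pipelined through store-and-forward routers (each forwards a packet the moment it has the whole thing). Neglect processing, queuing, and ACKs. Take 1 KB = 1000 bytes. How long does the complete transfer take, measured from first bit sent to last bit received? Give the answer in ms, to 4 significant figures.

Per-hop transmission t_tx = L/R = 31200/326000000 = 0.0957055 ms.
Per-hop propagation t_prop = 21000/300000000 = 0.07 ms.
Pipeline fill: first packet needs 3·t_tx to clear all hops; remaining 171 packets each add one t_tx.
Total = (3+172-1)·t_tx + 3·t_prop = 174·0.0957055 + 3·0.07 = 16.86 ms.

16.86 ms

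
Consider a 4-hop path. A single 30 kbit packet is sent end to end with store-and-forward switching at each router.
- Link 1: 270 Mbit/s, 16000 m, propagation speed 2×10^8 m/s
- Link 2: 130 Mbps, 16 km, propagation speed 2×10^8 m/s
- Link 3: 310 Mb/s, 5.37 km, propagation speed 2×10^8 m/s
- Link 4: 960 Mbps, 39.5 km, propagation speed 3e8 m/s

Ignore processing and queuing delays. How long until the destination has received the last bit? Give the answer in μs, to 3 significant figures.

788 μs

L = 30000 bits.
Transmission delays (L/R per hop): 111.111, 230.769, 96.7742, 31.25 μs; sum = 469.905 μs.
Propagation delays (d/s per hop): 80, 80, 26.85, 131.667 μs; sum = 318.517 μs.
End-to-end = 788 μs.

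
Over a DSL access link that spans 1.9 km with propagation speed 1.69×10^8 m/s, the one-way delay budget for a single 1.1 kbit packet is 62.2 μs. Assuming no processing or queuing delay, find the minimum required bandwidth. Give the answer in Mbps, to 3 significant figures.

Propagation delay = 1900 / 169000000 = 11.2426 μs.
Transmission budget = 62.2 − 11.2426 = 50.9574 μs.
R ≥ L / t_tx = 1100 bits / 5.09574e-05 s = 21.6 Mbps.

21.6 Mbps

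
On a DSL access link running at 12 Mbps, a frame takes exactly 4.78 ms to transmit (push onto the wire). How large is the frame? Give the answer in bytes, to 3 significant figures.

L = R × t_tx = 12000000 b/s × 0.00478 s = 57360 bits.
In bytes: 57360 / 8 = 7170 bytes.

7170 bytes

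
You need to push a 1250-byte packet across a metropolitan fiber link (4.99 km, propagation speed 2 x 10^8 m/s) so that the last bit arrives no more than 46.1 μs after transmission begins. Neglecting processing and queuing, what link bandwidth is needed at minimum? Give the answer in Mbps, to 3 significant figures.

L = 10000 bits.
Propagation delay = 4990 / 200000000 = 24.95 μs.
Transmission budget = 46.1 − 24.95 = 21.15 μs.
R ≥ L / t_tx = 10000 bits / 2.115e-05 s = 473 Mbps.

473 Mbps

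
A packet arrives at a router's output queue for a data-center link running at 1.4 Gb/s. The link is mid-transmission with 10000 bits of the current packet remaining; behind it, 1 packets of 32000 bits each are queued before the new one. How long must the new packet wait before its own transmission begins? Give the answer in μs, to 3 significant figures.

Each queued packet: L/R = 32000/1400000000 = 22.8571 μs.
1 queued → 22.8571 μs.
Plus remaining 10000 bits of current packet: 7.14286 μs.
Queuing delay = 30.0 μs.

30.0 μs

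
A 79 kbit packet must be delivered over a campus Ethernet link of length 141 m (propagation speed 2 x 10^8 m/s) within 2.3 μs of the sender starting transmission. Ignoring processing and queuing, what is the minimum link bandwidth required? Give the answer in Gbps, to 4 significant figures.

49.53 Gbps

Propagation delay = 141 / 200000000 = 0.705 μs.
Transmission budget = 2.3 − 0.705 = 1.595 μs.
R ≥ L / t_tx = 79000 bits / 1.595e-06 s = 49.53 Gbps.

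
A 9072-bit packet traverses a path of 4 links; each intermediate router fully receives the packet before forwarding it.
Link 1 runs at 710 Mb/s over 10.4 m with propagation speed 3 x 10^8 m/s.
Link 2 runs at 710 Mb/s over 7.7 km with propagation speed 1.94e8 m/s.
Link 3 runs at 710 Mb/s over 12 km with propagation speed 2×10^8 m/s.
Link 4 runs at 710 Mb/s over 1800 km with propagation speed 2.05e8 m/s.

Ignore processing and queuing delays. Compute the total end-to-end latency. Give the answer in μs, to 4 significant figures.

Transmission delay per hop = L/R = 9072/710000000 = 12.7775 μs; 4 hops → 51.1099 μs.
Propagation delays (d/s per hop): 0.0346667, 39.6907, 60, 8780.49 μs; sum = 8880.21 μs.
End-to-end = 8931 μs.

8931 μs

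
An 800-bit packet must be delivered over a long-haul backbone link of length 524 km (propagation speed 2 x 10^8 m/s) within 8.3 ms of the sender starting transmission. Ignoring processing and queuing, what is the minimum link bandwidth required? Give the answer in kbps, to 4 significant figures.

140.8 kbps

Propagation delay = 524000 / 200000000 = 2.62 ms.
Transmission budget = 8.3 − 2.62 = 5.68 ms.
R ≥ L / t_tx = 800 bits / 0.00568 s = 140.8 kbps.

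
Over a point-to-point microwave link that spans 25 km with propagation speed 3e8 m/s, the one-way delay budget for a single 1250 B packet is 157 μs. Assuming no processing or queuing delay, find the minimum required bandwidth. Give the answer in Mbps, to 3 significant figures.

L = 10000 bits.
Propagation delay = 25000 / 300000000 = 83.3333 μs.
Transmission budget = 157 − 83.3333 = 73.6667 μs.
R ≥ L / t_tx = 10000 bits / 7.36667e-05 s = 136 Mbps.

136 Mbps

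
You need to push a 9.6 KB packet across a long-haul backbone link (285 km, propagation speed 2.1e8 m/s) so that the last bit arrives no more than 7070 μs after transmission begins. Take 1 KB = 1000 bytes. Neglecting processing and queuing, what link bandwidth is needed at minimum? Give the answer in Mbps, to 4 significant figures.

13.44 Mbps

L = 76800 bits.
Propagation delay = 285000 / 210000000 = 1357.14 μs.
Transmission budget = 7070 − 1357.14 = 5712.86 μs.
R ≥ L / t_tx = 76800 bits / 0.00571286 s = 13.44 Mbps.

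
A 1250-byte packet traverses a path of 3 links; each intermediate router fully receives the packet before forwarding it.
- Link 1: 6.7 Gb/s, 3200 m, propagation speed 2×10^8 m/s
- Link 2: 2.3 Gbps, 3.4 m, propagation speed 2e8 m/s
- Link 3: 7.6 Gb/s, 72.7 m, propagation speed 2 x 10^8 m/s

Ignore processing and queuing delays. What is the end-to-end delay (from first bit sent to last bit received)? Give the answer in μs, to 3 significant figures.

23.5 μs

L = 1250 × 8 = 10000 bits.
Transmission delays (L/R per hop): 1.49254, 4.34783, 1.31579 μs; sum = 7.15615 μs.
Propagation delays (d/s per hop): 16, 0.017, 0.3635 μs; sum = 16.3805 μs.
End-to-end = 23.5 μs.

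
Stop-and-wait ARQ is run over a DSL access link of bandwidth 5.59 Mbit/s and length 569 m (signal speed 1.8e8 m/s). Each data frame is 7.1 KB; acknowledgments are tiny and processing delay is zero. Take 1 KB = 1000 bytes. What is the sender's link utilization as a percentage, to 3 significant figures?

t_tx = L/R = 56800/5590000 = 0.010161 s.
t_prop = 569/180000000 = 3.16111e-06 s; RTT = 6.32222e-06 s.
Cycle = t_tx + RTT = 0.0101673 s.
Utilization = t_tx / cycle = 0.010161/0.0101673 = 99.9 %.

99.9 %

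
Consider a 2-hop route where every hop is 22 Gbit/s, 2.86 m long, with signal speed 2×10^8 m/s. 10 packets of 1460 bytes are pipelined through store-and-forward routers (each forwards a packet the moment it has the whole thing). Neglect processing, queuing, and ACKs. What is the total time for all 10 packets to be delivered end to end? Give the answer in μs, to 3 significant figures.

Per-hop transmission t_tx = L/R = 11680/22000000000 = 0.530909 μs.
Per-hop propagation t_prop = 2.86/200000000 = 0.0143 μs.
Pipeline fill: first packet needs 2·t_tx to clear all hops; remaining 9 packets each add one t_tx.
Total = (2+10-1)·t_tx + 2·t_prop = 11·0.530909 + 2·0.0143 = 5.87 μs.

5.87 μs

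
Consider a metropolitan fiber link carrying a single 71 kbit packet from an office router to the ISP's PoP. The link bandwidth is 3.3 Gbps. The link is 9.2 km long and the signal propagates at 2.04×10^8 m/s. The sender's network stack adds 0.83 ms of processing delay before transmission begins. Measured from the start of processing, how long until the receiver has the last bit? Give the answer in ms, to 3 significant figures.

L = 71000 bits.
Transmission delay = L/R = 71000 / 3300000000 = 0.0215152 ms.
Propagation delay = d/s = 9200 m / 204000000 m/s = 0.045098 ms.
Plus processing delay 0.83 ms = 0.83 ms.
Total = 0.897 ms.

0.897 ms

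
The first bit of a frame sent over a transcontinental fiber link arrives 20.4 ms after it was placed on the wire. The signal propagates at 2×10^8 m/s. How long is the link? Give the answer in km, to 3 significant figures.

4080 km

d = s × t_prop = 200000000 × 0.0204 = 4080 km.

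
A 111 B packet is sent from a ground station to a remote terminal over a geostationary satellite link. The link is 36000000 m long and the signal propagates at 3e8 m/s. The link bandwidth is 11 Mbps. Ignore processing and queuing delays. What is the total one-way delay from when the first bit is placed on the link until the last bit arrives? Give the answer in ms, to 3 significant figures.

L = 111 × 8 = 888 bits.
Transmission delay = L/R = 888 / 11000000 = 0.0807273 ms.
Propagation delay = d/s = 36000000 m / 300000000 m/s = 120 ms.
Total = 120 ms.

120 ms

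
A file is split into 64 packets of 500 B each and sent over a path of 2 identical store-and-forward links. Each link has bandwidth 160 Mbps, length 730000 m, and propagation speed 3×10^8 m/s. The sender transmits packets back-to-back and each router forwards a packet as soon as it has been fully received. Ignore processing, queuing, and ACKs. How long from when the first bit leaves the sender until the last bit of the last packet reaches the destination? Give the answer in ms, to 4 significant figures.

Per-hop transmission t_tx = L/R = 4000/160000000 = 0.025 ms.
Per-hop propagation t_prop = 730000/300000000 = 2.43333 ms.
Pipeline fill: first packet needs 2·t_tx to clear all hops; remaining 63 packets each add one t_tx.
Total = (2+64-1)·t_tx + 2·t_prop = 65·0.025 + 2·2.43333 = 6.492 ms.

6.492 ms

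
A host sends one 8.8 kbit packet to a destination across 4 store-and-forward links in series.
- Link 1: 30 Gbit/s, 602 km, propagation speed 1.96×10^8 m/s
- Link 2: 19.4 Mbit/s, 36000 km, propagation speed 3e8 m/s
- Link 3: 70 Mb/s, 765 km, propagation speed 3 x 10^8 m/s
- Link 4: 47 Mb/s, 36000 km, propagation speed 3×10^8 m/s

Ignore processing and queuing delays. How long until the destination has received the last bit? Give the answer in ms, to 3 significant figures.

L = 8800 bits.
Transmission delays (L/R per hop): 0.000293333, 0.453608, 0.125714, 0.187234 ms; sum = 0.76685 ms.
Propagation delays (d/s per hop): 3.07143, 120, 2.55, 120 ms; sum = 245.621 ms.
End-to-end = 246 ms.

246 ms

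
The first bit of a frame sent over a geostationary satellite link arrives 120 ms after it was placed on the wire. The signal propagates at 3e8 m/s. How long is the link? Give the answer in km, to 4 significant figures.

36000 km

d = s × t_prop = 300000000 × 0.12 = 36000 km.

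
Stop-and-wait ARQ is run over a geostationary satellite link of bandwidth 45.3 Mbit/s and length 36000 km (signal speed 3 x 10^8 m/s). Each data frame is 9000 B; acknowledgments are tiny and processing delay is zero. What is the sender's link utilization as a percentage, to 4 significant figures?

0.6579 %

t_tx = L/R = 72000/45300000 = 0.0015894 s.
t_prop = 36000000/300000000 = 0.12 s; RTT = 0.24 s.
Cycle = t_tx + RTT = 0.241589 s.
Utilization = t_tx / cycle = 0.0015894/0.241589 = 0.6579 %.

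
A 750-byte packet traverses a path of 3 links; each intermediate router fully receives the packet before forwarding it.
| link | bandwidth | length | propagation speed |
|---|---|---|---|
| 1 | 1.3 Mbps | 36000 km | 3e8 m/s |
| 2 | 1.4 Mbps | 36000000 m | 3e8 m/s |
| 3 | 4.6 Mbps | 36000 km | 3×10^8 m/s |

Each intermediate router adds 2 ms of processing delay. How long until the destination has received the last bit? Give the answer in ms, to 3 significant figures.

L = 750 × 8 = 6000 bits.
Transmission delays (L/R per hop): 4.61538, 4.28571, 1.30435 ms; sum = 10.2054 ms.
Propagation delays (d/s per hop): 120, 120, 120 ms; sum = 360 ms.
Processing at 2 router(s): 2 × 2 ms = 4 ms.
End-to-end = 374 ms.

374 ms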